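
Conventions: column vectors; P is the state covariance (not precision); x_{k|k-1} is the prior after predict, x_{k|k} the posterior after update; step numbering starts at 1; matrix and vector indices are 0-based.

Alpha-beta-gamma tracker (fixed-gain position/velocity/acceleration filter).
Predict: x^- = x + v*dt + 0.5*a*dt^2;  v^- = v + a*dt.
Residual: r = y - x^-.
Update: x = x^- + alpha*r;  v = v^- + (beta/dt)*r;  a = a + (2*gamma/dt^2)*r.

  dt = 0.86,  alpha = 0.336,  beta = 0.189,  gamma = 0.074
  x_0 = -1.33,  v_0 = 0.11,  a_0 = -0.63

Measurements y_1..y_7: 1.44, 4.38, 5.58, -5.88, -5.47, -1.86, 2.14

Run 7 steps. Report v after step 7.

v_post = -4.1206

step 1: x_pred=-1.4684  r=2.9084  x^+=-0.4912  v^+=0.2074  a^+=-0.0480
step 2: x_pred=-0.3306  r=4.7106  x^+=1.2522  v^+=1.2013  a^+=0.8946
step 3: x_pred=2.6161  r=2.9639  x^+=3.6120  v^+=2.6220  a^+=1.4877
step 4: x_pred=6.4171  r=-12.2971  x^+=2.2853  v^+=1.1990  a^+=-0.9730
step 5: x_pred=2.9566  r=-8.4266  x^+=0.1252  v^+=-1.4897  a^+=-2.6593
step 6: x_pred=-2.1393  r=0.2793  x^+=-2.0455  v^+=-3.7153  a^+=-2.6034
step 7: x_pred=-6.2034  r=8.3434  x^+=-3.4000  v^+=-4.1206  a^+=-0.9338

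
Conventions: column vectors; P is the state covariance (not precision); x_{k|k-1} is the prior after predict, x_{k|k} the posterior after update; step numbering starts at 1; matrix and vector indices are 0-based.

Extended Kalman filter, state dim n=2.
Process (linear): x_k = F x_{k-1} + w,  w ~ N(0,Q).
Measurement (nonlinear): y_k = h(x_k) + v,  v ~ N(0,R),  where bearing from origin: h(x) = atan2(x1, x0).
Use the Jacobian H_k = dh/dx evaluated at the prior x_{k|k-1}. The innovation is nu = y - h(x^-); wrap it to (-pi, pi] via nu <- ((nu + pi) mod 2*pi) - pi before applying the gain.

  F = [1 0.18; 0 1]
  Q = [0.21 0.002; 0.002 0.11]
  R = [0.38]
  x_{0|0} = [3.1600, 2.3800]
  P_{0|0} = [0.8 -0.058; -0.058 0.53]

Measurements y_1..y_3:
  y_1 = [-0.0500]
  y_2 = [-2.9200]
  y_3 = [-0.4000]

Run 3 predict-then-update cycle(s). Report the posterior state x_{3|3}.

x_post = [4.4153, 2.7940]

step 1: x^-=[3.5884, 2.3800]  P^-=[1.0063 0.0394; 0.0394 0.6400]  H_jac=[-0.1284 0.1935]  S=[0.4186]  K=[-0.2904; 0.2838]  nu=[-0.6356]  x^+=[3.7730, 2.1996]  P^+=[0.9710 0.0739; 0.0739 0.6063]
step 2: x^-=[4.1689, 2.1996]  P^-=[1.2272 0.1850; 0.1850 0.7163]  H_jac=[-0.0990 0.1876]  S=[0.4104]  K=[-0.2115; 0.2829]  nu=[2.8777]  x^+=[3.5604, 3.0136]  P^+=[1.2089 0.2096; 0.2096 0.6834]
step 3: x^-=[4.1028, 3.0136]  P^-=[1.5165 0.3346; 0.3346 0.7934]  H_jac=[-0.1163 0.1583]  S=[0.4081]  K=[-0.3023; 0.2125]  nu=[-1.0335]  x^+=[4.4153, 2.7940]  P^+=[1.4792 0.3608; 0.3608 0.7750]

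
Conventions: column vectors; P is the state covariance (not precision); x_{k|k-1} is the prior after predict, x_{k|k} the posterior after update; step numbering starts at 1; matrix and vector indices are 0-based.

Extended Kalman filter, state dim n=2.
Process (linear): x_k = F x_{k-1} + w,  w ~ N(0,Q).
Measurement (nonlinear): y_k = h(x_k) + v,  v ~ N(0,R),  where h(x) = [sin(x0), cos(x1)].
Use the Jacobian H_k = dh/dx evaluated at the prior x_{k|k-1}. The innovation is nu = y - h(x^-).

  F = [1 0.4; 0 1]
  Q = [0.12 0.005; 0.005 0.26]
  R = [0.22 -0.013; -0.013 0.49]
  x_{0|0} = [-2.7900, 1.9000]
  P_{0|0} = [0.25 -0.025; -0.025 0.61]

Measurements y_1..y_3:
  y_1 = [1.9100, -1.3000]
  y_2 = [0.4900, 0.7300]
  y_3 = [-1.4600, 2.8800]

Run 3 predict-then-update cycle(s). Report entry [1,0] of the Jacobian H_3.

H_jac[1,0] = 0.0000

step 1: x^-=[-2.0300, 1.9000]  P^-=[0.4476 0.2240; 0.2240 0.8700]  H_jac=[-0.4432 0.0000; 0.0000 -0.9463]  S=[0.3079 0.0810; 0.0810 1.2691]  K=[-0.6106 -0.1281; -0.1545 -0.6389]  nu=[2.8064, -0.9767]  x^+=[-3.6185, 2.0905]  P^+=[0.2993 0.0579; 0.0579 0.3287]
step 2: x^-=[-2.7823, 2.0905]  P^-=[0.5182 0.1944; 0.1944 0.5887]  H_jac=[-0.9361 0.0000; 0.0000 -0.8680]  S=[0.6742 0.1450; 0.1450 0.9335]  K=[-0.7043 -0.0714; -0.1575 -0.5229]  nu=[0.8416, 1.2266]  x^+=[-3.4626, 1.3165]  P^+=[0.1645 0.0298; 0.0298 0.2928]
step 3: x^-=[-2.9360, 1.3165]  P^-=[0.3552 0.1519; 0.1519 0.5528]  H_jac=[-0.9789 0.0000; 0.0000 -0.9678]  S=[0.5604 0.1309; 0.1309 1.0079]  K=[-0.6047 -0.0673; -0.1457 -0.5120]  nu=[-1.2558, 2.6285]  x^+=[-2.3534, 0.1539]  P^+=[0.1350 0.0260; 0.0260 0.2572]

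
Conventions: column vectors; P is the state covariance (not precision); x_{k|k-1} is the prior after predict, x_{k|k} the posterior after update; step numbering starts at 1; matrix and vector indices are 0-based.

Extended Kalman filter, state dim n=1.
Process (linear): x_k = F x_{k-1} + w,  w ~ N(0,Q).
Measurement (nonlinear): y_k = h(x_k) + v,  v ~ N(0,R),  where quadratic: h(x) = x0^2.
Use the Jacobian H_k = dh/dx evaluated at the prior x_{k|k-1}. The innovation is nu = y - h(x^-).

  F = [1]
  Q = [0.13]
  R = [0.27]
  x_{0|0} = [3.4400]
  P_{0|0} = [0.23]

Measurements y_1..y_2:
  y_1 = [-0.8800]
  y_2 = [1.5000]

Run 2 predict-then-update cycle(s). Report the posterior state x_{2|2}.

x_post = [1.3285]

step 1: x^-=[3.4400]  P^-=[0.3600]  H_jac=[6.8800]  S=[17.3104]  K=[0.1431]  nu=[-12.7136]  x^+=[1.6209]  P^+=[0.0056]
step 2: x^-=[1.6209]  P^-=[0.1356]  H_jac=[3.2418]  S=[1.6952]  K=[0.2593]  nu=[-1.1274]  x^+=[1.3285]  P^+=[0.0216]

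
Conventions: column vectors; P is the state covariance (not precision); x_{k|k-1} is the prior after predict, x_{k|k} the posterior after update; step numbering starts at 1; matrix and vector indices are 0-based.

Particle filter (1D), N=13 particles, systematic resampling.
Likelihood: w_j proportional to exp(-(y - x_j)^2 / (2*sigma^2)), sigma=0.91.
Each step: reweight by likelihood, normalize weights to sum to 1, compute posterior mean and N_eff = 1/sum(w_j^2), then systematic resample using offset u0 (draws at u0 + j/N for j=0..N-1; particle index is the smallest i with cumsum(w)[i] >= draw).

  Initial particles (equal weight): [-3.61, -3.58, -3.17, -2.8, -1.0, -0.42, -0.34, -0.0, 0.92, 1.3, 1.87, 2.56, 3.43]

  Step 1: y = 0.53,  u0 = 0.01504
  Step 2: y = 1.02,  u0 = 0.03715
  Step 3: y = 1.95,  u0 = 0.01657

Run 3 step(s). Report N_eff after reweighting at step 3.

step 1: w=[0.0000, 0.0000, 0.0001, 0.0003, 0.0561, 0.1336, 0.1459, 0.1944, 0.2102, 0.1611, 0.0779, 0.0191, 0.0014]  mean=0.4395  Neff=6.3851  idx=[4, 5, 5, 6, 6, 7, 7, 8, 8, 8, 9, 9, 10]
step 2: w=[0.0108, 0.0361, 0.0361, 0.0414, 0.0414, 0.0674, 0.0674, 0.1256, 0.1256, 0.1256, 0.1205, 0.1205, 0.0817]  mean=0.7435  Neff=10.1764  idx=[1, 3, 5, 6, 7, 7, 8, 9, 9, 10, 11, 11, 12]
step 3: w=[0.0054, 0.0068, 0.0162, 0.0162, 0.0846, 0.0846, 0.0846, 0.0846, 0.0846, 0.1243, 0.1243, 0.1243, 0.1598]  mean=1.1681  Neff=9.2380  idx=[2, 4, 5, 6, 7, 8, 9, 9, 10, 10, 11, 12, 12]

N_eff = 9.2380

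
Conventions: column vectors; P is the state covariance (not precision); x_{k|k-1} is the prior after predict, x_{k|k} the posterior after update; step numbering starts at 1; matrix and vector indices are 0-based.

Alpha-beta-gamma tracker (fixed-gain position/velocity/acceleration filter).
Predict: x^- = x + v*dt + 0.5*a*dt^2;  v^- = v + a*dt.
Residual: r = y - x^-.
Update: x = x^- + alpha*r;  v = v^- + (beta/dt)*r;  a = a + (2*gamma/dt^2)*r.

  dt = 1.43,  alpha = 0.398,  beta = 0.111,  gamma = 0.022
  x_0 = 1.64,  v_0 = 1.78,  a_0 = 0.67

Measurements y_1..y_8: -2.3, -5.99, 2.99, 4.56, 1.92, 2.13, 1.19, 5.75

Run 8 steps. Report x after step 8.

step 1: x_pred=4.8704  r=-7.1704  x^+=2.0166  v^+=2.1815  a^+=0.5157
step 2: x_pred=5.6635  r=-11.6535  x^+=1.0254  v^+=2.0144  a^+=0.2650
step 3: x_pred=4.1769  r=-1.1869  x^+=3.7045  v^+=2.3012  a^+=0.2394
step 4: x_pred=7.2400  r=-2.6800  x^+=6.1734  v^+=2.4355  a^+=0.1818
step 5: x_pred=9.8420  r=-7.9220  x^+=6.6891  v^+=2.0805  a^+=0.0113
step 6: x_pred=9.6758  r=-7.5458  x^+=6.6726  v^+=1.5110  a^+=-0.1511
step 7: x_pred=8.6788  r=-7.4888  x^+=5.6983  v^+=0.7137  a^+=-0.3122
step 8: x_pred=6.3996  r=-0.6496  x^+=6.1411  v^+=0.2168  a^+=-0.3262

x_post = 6.1411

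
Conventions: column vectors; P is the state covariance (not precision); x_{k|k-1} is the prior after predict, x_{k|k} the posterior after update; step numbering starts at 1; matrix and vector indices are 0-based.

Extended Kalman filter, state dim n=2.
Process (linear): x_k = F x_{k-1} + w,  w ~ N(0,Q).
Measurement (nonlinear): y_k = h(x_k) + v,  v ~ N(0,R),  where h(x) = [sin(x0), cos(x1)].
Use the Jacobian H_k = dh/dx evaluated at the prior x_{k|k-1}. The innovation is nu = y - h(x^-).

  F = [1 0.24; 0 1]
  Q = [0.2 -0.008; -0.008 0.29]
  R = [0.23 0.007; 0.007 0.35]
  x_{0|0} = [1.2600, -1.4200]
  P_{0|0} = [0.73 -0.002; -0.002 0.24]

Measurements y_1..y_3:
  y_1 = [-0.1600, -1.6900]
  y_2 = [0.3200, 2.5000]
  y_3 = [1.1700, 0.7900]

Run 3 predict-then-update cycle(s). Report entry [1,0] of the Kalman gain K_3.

K[1,0] = 0.0740

step 1: x^-=[0.9192, -1.4200]  P^-=[0.9429 0.0476; 0.0476 0.5300]  H_jac=[0.6065 0.0000; 0.0000 0.9887]  S=[0.5768 0.0355; 0.0355 0.8680]  K=[0.9905 0.0137; 0.0129 0.6031]  nu=[-0.9551, -1.8402]  x^+=[-0.0520, -2.5422]  P^+=[0.3758 0.0118; 0.0118 0.2136]
step 2: x^-=[-0.6621, -2.5422]  P^-=[0.5938 0.0551; 0.0551 0.5036]  H_jac=[0.7887 0.0000; 0.0000 0.5642]  S=[0.5994 0.0315; 0.0315 0.5103]  K=[0.7807 0.0127; 0.0434 0.5541]  nu=[0.9348, 3.3257]  x^+=[0.1099, -0.6589]  P^+=[0.2278 0.0176; 0.0176 0.3443]
step 3: x^-=[-0.0482, -0.6589]  P^-=[0.4561 0.0922; 0.0922 0.6343]  H_jac=[0.9988 0.0000; 0.0000 0.6122]  S=[0.6850 0.0634; 0.0634 0.5878]  K=[0.6627 0.0246; 0.0740 0.6527]  nu=[1.2182, -0.0007]  x^+=[0.7591, -0.5691]  P^+=[0.1528 0.0216; 0.0216 0.3740]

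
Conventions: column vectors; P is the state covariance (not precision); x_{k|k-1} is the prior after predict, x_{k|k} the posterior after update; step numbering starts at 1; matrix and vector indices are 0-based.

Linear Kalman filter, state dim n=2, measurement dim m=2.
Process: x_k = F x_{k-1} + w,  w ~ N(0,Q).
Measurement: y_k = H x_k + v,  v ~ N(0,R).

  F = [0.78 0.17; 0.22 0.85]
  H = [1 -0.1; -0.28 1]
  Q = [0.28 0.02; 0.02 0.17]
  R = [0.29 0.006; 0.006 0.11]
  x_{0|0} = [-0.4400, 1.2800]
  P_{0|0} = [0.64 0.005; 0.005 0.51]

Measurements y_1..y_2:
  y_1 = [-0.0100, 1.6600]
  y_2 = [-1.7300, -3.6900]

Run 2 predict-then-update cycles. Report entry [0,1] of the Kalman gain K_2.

step 1: x^-=[-0.1256, 0.9912]  P^-=[0.6854 0.2070; 0.2070 0.5713]  S=[0.9398 -0.0302; -0.0302 0.6191]  K=[0.7093 0.0590; 0.1865 0.8383]  nu=[0.2147, 0.6336]  x^+=[0.0641, 1.5624]  P^+=[0.2131 0.0704; 0.0704 0.1130]
step 2: x^-=[0.3156, 1.3421]  P^-=[0.4316 0.1222; 0.1222 0.2883]  S=[0.7000 -0.0180; -0.0180 0.3637]  K=[0.5999 0.0335; 0.1516 0.7061]  nu=[-1.9114, -4.9438]  x^+=[-0.9968, -2.4386]  P^+=[0.1799 0.0577; 0.0577 0.0947]

K[0,1] = 0.0335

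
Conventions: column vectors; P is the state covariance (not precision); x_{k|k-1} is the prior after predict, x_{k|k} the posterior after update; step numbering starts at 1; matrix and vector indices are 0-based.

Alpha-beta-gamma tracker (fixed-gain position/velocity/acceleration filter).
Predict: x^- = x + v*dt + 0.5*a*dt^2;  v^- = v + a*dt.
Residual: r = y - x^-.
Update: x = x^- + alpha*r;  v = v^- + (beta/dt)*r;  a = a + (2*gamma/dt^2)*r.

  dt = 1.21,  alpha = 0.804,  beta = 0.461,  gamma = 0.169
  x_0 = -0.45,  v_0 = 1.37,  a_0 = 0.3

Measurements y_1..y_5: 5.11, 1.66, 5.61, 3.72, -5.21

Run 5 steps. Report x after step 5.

x_post = -3.5550

step 1: x_pred=1.4273  r=3.6827  x^+=4.3882  v^+=3.1361  a^+=1.1502
step 2: x_pred=9.0248  r=-7.3648  x^+=3.1035  v^+=1.7219  a^+=-0.5501
step 3: x_pred=4.7843  r=0.8257  x^+=5.4482  v^+=1.3709  a^+=-0.3594
step 4: x_pred=6.8438  r=-3.1238  x^+=4.3323  v^+=-0.2542  a^+=-1.0806
step 5: x_pred=3.2337  r=-8.4437  x^+=-3.5550  v^+=-4.7787  a^+=-3.0299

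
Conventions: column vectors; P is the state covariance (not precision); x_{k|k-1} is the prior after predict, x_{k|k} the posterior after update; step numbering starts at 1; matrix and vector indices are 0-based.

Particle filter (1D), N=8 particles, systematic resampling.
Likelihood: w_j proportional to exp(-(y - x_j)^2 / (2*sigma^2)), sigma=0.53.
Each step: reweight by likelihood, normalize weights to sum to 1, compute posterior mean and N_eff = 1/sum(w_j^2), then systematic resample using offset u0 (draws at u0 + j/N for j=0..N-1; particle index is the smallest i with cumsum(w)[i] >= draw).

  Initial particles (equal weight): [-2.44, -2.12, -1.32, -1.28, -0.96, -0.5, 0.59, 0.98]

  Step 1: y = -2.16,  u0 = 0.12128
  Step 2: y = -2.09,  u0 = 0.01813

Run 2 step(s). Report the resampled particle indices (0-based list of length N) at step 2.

step 1: w=[0.3496, 0.4008, 0.1145, 0.1013, 0.0310, 0.0030, 0.0000, 0.0000]  mean=-2.0145  Neff=3.2560  idx=[0, 0, 1, 1, 1, 1, 3, 4]
step 2: w=[0.1337, 0.1337, 0.1660, 0.1660, 0.1660, 0.1660, 0.0517, 0.0171]  mean=-2.1422  Neff=6.7172  idx=[0, 1, 2, 2, 3, 4, 5, 5]

resampled_idx = [0, 1, 2, 2, 3, 4, 5, 5]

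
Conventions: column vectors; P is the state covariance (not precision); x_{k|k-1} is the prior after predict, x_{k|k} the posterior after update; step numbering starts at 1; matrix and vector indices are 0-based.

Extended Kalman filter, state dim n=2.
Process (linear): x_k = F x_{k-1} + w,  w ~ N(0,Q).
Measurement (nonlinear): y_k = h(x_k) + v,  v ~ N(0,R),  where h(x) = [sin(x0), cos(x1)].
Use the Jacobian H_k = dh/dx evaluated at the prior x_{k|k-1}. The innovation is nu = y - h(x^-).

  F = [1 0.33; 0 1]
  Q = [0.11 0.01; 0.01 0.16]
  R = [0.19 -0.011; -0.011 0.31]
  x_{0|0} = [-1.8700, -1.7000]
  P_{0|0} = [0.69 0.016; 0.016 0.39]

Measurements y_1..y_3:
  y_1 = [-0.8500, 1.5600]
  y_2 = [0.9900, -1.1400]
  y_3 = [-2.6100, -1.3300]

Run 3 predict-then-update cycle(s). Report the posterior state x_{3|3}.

x_post = [-2.3593, -2.1173]

step 1: x^-=[-2.4310, -1.7000]  P^-=[0.8530 0.1547; 0.1547 0.5500]  H_jac=[-0.7580 0.0000; 0.0000 0.9917]  S=[0.6801 -0.1273; -0.1273 0.8509]  K=[-0.9434 0.0392; -0.0540 0.6329]  nu=[-0.1977, 1.6888]  x^+=[-2.1783, -0.6204]  P^+=[0.2370 0.0227; 0.0227 0.1985]
step 2: x^-=[-2.3830, -0.6204]  P^-=[0.3836 0.0982; 0.0982 0.3585]  H_jac=[-0.7258 0.0000; 0.0000 0.5814]  S=[0.3921 -0.0524; -0.0524 0.4312]  K=[-0.7039 0.0468; -0.1191 0.4689]  nu=[1.6779, -1.9536]  x^+=[-3.6555, -1.7362]  P^+=[0.1850 0.0383; 0.0383 0.2523]
step 3: x^-=[-4.2285, -1.7362]  P^-=[0.3477 0.1315; 0.1315 0.4123]  H_jac=[-0.4653 0.0000; 0.0000 0.9864]  S=[0.2653 -0.0714; -0.0714 0.7111]  K=[-0.5763 0.1246; -0.0790 0.5639]  nu=[-3.4952, -1.1654]  x^+=[-2.3593, -2.1173]  P^+=[0.2383 0.0456; 0.0456 0.1781]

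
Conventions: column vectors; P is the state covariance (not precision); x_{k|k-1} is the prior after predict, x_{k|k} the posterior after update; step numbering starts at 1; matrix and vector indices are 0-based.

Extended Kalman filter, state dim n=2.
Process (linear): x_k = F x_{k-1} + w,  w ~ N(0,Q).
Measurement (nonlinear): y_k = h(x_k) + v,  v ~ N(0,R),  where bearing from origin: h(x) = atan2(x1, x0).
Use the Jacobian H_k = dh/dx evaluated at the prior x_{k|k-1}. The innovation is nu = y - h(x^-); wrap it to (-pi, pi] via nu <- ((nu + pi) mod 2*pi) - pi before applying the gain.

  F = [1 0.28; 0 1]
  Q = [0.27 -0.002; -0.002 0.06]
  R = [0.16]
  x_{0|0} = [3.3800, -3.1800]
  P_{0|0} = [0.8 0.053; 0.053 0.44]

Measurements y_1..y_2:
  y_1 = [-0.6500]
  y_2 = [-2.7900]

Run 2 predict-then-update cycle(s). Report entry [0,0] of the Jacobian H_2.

H_jac[0,0] = 0.2349

step 1: x^-=[2.4896, -3.1800]  P^-=[1.1342 0.1742; 0.1742 0.5000]  H_jac=[0.1950 0.1526]  S=[0.2251]  K=[1.1003; 0.4899]  nu=[0.2566]  x^+=[2.7719, -3.0543]  P^+=[0.8616 0.0529; 0.0529 0.4460]
step 2: x^-=[1.9167, -3.0543]  P^-=[1.1962 0.1757; 0.1757 0.5060]  H_jac=[0.2349 0.1474]  S=[0.2492]  K=[1.2316; 0.4650]  nu=[-1.7796]  x^+=[-0.2752, -3.8819]  P^+=[0.8182 0.0330; 0.0330 0.4521]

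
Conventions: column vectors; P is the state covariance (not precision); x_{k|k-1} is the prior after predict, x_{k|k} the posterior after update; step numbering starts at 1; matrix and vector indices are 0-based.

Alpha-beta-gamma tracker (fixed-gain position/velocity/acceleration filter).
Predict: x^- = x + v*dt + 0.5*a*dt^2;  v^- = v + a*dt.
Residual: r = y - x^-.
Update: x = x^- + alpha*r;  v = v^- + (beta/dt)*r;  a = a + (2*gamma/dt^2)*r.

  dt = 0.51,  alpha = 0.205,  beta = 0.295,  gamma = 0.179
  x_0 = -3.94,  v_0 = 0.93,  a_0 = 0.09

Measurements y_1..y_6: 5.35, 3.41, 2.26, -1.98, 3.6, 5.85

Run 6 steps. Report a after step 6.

step 1: x_pred=-3.4540  r=8.8040  x^+=-1.6492  v^+=6.0684  a^+=12.2078
step 2: x_pred=3.0333  r=0.3767  x^+=3.1105  v^+=12.5122  a^+=12.7262
step 3: x_pred=11.1468  r=-8.8868  x^+=9.3250  v^+=13.8622  a^+=0.4944
step 4: x_pred=16.4590  r=-18.4390  x^+=12.6790  v^+=3.4486  a^+=-24.8850
step 5: x_pred=11.2015  r=-7.6015  x^+=9.6432  v^+=-13.6397  a^+=-35.3477
step 6: x_pred=-1.9100  r=7.7600  x^+=-0.3192  v^+=-27.1784  a^+=-24.6669

a_post = -24.6669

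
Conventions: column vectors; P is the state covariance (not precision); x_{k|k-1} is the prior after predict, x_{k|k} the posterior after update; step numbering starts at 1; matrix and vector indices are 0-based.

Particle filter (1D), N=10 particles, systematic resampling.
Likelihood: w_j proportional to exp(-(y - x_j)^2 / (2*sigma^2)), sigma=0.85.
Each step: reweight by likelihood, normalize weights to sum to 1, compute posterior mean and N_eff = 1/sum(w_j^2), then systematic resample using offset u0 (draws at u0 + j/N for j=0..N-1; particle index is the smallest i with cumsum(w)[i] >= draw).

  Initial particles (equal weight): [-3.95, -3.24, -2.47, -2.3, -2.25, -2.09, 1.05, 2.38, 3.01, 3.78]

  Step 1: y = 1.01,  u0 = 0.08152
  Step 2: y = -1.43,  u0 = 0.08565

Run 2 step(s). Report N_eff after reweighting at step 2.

N_eff = 7.0124

step 1: w=[0.0000, 0.0000, 0.0002, 0.0004, 0.0005, 0.0010, 0.7443, 0.2033, 0.0468, 0.0037]  mean=1.4156  Neff=1.6738  idx=[6, 6, 6, 6, 6, 6, 6, 7, 7, 8]
step 2: w=[0.1427, 0.1427, 0.1427, 0.1427, 0.1427, 0.1427, 0.1427, 0.0004, 0.0004, 0.0000]  mean=1.0512  Neff=7.0124  idx=[0, 1, 2, 2, 3, 4, 4, 5, 6, 6]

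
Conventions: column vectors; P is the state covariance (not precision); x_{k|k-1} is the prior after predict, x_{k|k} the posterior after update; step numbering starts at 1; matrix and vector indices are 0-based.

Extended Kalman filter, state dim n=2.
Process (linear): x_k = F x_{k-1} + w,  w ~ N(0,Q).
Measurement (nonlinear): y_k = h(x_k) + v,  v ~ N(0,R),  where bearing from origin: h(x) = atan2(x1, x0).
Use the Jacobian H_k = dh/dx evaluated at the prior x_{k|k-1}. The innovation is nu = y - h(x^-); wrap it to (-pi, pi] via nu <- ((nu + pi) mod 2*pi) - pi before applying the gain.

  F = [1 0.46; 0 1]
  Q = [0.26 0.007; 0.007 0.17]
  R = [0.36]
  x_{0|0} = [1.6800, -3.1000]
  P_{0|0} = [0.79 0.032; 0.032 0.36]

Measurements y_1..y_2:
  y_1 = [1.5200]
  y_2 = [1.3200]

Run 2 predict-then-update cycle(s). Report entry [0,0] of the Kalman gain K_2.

step 1: x^-=[0.2540, -3.1000]  P^-=[1.1556 0.2046; 0.2046 0.5300]  H_jac=[0.3204 0.0263]  S=[0.4825]  K=[0.7786; 0.1647]  nu=[3.0090]  x^+=[2.5970, -2.6043]  P^+=[0.8631 0.1427; 0.1427 0.5169]
step 2: x^-=[1.3990, -2.6043]  P^-=[1.3638 0.3875; 0.3875 0.6869]  H_jac=[0.2980 0.1601]  S=[0.5357]  K=[0.8745; 0.4208]  nu=[2.3979]  x^+=[3.4958, -1.5952]  P^+=[0.9542 0.1904; 0.1904 0.5920]

K[0,0] = 0.8745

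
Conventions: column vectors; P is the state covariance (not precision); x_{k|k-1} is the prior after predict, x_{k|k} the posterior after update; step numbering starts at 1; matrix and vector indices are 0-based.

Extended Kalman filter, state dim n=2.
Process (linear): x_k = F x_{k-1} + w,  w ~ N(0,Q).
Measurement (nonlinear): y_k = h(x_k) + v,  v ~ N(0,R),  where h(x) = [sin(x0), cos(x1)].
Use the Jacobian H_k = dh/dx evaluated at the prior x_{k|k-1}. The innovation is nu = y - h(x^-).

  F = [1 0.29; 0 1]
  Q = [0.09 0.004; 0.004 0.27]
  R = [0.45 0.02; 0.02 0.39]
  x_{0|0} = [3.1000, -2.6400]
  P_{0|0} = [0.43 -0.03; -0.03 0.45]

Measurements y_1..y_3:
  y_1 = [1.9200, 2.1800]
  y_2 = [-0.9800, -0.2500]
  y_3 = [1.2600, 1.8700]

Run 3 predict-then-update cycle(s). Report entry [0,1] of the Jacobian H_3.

H_jac[0,1] = 0.0000

step 1: x^-=[2.3344, -2.6400]  P^-=[0.5404 0.1045; 0.1045 0.7200]  H_jac=[-0.6915 0.0000; 0.0000 0.4808]  S=[0.7084 -0.0147; -0.0147 0.5565]  K=[-0.5259 0.0764; -0.0891 0.6198]  nu=[1.1977, 3.0568]  x^+=[1.9379, -0.8522]  P^+=[0.3400 0.0401; 0.0401 0.4990]
step 2: x^-=[1.6908, -0.8522]  P^-=[0.4952 0.1888; 0.1888 0.7690]  H_jac=[-0.1197 0.0000; 0.0000 0.7527]  S=[0.4571 0.0030; 0.0030 0.8257]  K=[-0.1308 0.1726; -0.0540 0.7012]  nu=[-1.9728, -0.9083]  x^+=[1.7921, -1.3826]  P^+=[0.4630 0.0859; 0.0859 0.3619]
step 3: x^-=[1.3912, -1.3826]  P^-=[0.6332 0.1949; 0.1949 0.6319]  H_jac=[0.1787 0.0000; 0.0000 0.9823]  S=[0.4702 0.0542; 0.0542 0.9998]  K=[0.2199 0.1796; 0.0025 0.6207]  nu=[0.2761, 1.6829]  x^+=[1.7541, -0.3372]  P^+=[0.5740 0.0758; 0.0758 0.2465]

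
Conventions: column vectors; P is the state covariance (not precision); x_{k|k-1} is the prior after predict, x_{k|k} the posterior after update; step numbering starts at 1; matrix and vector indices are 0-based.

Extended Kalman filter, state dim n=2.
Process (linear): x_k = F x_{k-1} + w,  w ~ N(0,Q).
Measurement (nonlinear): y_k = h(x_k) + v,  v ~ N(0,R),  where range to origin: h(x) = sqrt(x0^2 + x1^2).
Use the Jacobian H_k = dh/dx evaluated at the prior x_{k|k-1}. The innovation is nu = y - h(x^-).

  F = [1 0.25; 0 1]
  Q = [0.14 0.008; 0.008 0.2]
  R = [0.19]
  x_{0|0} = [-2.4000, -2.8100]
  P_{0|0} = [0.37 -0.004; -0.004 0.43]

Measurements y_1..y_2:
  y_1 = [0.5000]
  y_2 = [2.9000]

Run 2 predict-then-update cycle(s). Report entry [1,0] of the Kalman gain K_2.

step 1: x^-=[-3.1025, -2.8100]  P^-=[0.5349 0.1115; 0.1115 0.6300]  H_jac=[-0.7412 -0.6713]  S=[0.8787]  K=[-0.5364; -0.5754]  nu=[-3.6859]  x^+=[-1.1256, -0.6893]  P^+=[0.2821 -0.1597; -0.1597 0.3391]
step 2: x^-=[-1.2979, -0.6893]  P^-=[0.3635 -0.0669; -0.0669 0.5391]  H_jac=[-0.8832 -0.4690]  S=[0.5367]  K=[-0.5397; -0.3611]  nu=[1.4304]  x^+=[-2.0698, -1.2058]  P^+=[0.2072 -0.1715; -0.1715 0.4691]

K[1,0] = -0.3611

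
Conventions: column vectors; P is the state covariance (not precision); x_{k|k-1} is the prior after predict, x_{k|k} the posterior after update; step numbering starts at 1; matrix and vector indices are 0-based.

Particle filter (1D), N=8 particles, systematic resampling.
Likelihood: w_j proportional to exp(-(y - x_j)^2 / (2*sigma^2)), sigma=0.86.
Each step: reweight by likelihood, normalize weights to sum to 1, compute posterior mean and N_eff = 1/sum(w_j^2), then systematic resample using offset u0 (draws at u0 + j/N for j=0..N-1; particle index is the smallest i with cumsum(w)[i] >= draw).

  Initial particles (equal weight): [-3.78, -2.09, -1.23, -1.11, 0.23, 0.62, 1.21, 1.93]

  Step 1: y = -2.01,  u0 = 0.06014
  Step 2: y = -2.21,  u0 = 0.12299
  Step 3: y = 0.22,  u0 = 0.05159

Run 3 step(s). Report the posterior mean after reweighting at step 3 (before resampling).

step 1: w=[0.0501, 0.4147, 0.2760, 0.2409, 0.0140, 0.0039, 0.0004, 0.0000]  mean=-1.6569  Neff=3.2371  idx=[1, 1, 1, 1, 2, 2, 3, 3]
step 2: w=[0.1682, 0.1682, 0.1682, 0.1682, 0.0887, 0.0887, 0.0749, 0.0749]  mean=-1.7905  Neff=7.1378  idx=[0, 1, 2, 2, 3, 4, 6, 7]
step 3: w=[0.0276, 0.0276, 0.0276, 0.0276, 0.0276, 0.2458, 0.3080, 0.3080]  mean=-1.2748  Neff=3.9368  idx=[1, 5, 5, 6, 6, 6, 7, 7]

post_mean = -1.2748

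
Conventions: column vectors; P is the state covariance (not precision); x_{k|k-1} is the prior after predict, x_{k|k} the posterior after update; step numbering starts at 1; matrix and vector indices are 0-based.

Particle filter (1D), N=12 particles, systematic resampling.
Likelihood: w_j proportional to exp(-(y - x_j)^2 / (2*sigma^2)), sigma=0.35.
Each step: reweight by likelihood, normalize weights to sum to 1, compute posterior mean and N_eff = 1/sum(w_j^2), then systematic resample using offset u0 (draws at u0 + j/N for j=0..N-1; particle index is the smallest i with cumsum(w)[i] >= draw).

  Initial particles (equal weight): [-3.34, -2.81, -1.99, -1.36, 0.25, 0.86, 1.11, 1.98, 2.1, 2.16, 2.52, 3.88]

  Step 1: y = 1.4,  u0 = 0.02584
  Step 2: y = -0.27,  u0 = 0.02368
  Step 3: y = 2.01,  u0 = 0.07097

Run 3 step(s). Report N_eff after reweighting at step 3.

N_eff = 4.7620

step 1: w=[0.0000, 0.0000, 0.0000, 0.0000, 0.0030, 0.2018, 0.4706, 0.1681, 0.0898, 0.0628, 0.0040, 0.0000]  mean=1.3636  Neff=3.3060  idx=[5, 5, 5, 6, 6, 6, 6, 6, 7, 7, 8, 9]
step 2: w=[0.2953, 0.2953, 0.2953, 0.0228, 0.0228, 0.0228, 0.0228, 0.0228, 0.0000, 0.0000, 0.0000, 0.0000]  mean=0.8885  Neff=3.7842  idx=[0, 0, 0, 0, 1, 1, 1, 2, 2, 2, 2, 5]
step 3: w=[0.0524, 0.0524, 0.0524, 0.0524, 0.0524, 0.0524, 0.0524, 0.0524, 0.0524, 0.0524, 0.0524, 0.4241]  mean=0.9660  Neff=4.7620  idx=[1, 2, 4, 6, 7, 9, 10, 11, 11, 11, 11, 11]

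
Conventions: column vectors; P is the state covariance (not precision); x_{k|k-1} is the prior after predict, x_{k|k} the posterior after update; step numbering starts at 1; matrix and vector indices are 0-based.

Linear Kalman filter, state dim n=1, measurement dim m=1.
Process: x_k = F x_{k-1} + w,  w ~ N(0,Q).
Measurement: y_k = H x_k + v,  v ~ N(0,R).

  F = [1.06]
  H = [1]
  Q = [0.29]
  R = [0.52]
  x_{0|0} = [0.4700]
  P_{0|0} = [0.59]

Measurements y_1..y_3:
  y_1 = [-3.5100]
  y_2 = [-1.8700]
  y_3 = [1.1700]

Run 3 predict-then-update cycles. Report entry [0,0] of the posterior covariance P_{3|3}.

step 1: x^-=[0.4982]  P^-=[0.9529]  S=[1.4729]  K=[0.6470]  nu=[-4.0082]  x^+=[-2.0949]  P^+=[0.3364]
step 2: x^-=[-2.2206]  P^-=[0.6680]  S=[1.1880]  K=[0.5623]  nu=[0.3506]  x^+=[-2.0235]  P^+=[0.2924]
step 3: x^-=[-2.1449]  P^-=[0.6185]  S=[1.1385]  K=[0.5433]  nu=[3.3149]  x^+=[-0.3440]  P^+=[0.2825]

P_post[0,0] = 0.2825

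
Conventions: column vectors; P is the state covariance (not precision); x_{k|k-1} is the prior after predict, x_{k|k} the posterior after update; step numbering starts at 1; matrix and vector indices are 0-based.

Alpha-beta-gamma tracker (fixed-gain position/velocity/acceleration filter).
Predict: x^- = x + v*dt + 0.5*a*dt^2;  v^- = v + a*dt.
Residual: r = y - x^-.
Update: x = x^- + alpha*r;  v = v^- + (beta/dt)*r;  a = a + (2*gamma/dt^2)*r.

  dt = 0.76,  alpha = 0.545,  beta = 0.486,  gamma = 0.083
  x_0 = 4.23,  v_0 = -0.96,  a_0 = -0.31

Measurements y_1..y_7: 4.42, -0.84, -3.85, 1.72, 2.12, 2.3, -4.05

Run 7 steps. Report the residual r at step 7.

resid = -10.6054

step 1: x_pred=3.4109  r=1.0091  x^+=3.9608  v^+=-0.5503  a^+=-0.0200
step 2: x_pred=3.5369  r=-4.3769  x^+=1.1515  v^+=-3.3644  a^+=-1.2779
step 3: x_pred=-1.7745  r=-2.0755  x^+=-2.9056  v^+=-5.6628  a^+=-1.8744
step 4: x_pred=-7.7507  r=9.4707  x^+=-2.5892  v^+=-1.0310  a^+=0.8475
step 5: x_pred=-3.1280  r=5.2480  x^+=-0.2678  v^+=2.9690  a^+=2.3557
step 6: x_pred=2.6689  r=-0.3689  x^+=2.4679  v^+=4.5234  a^+=2.2497
step 7: x_pred=6.5554  r=-10.6054  x^+=0.7754  v^+=-0.5487  a^+=-0.7982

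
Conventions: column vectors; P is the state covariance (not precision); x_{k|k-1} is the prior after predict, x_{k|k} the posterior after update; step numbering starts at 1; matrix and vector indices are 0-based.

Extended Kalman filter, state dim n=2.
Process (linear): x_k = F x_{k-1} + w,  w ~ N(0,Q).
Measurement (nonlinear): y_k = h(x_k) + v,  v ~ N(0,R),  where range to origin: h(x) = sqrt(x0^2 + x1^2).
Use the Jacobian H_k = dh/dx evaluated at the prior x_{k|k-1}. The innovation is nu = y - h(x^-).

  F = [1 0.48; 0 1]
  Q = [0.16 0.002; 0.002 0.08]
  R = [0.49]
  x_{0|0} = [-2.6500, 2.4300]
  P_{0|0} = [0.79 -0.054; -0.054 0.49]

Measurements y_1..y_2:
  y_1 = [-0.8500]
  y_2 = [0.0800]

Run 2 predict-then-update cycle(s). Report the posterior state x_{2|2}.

step 1: x^-=[-1.4836, 2.4300]  P^-=[1.0111 0.1832; 0.1832 0.5700]  H_jac=[-0.5211 0.8535]  S=[1.0168]  K=[-0.3644; 0.3846]  nu=[-3.6971]  x^+=[-0.1365, 1.0082]  P^+=[0.8761 0.3257; 0.3257 0.4196]
step 2: x^-=[0.3474, 1.0082]  P^-=[1.4454 0.5291; 0.5291 0.4996]  H_jac=[0.3258 0.9454]  S=[1.4160]  K=[0.6859; 0.4553]  nu=[-0.9864]  x^+=[-0.3291, 0.5591]  P^+=[0.7793 0.0869; 0.0869 0.2060]

x_post = [-0.3291, 0.5591]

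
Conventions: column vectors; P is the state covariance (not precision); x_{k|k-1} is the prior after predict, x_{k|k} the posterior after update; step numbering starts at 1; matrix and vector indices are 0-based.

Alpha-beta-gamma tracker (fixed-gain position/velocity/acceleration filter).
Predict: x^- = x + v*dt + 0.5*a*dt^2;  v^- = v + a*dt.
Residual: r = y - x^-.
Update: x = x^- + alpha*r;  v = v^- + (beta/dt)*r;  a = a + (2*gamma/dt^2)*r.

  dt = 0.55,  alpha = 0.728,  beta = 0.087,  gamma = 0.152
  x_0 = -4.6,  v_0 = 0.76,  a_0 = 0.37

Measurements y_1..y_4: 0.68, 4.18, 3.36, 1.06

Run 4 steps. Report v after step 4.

step 1: x_pred=-4.1260  r=4.8060  x^+=-0.6272  v^+=1.7237  a^+=5.1999
step 2: x_pred=1.1073  r=3.0727  x^+=3.3442  v^+=5.0697  a^+=8.2878
step 3: x_pred=7.3861  r=-4.0261  x^+=4.4551  v^+=8.9911  a^+=4.2418
step 4: x_pred=10.0418  r=-8.9818  x^+=3.5030  v^+=9.9034  a^+=-4.7846

v_post = 9.9034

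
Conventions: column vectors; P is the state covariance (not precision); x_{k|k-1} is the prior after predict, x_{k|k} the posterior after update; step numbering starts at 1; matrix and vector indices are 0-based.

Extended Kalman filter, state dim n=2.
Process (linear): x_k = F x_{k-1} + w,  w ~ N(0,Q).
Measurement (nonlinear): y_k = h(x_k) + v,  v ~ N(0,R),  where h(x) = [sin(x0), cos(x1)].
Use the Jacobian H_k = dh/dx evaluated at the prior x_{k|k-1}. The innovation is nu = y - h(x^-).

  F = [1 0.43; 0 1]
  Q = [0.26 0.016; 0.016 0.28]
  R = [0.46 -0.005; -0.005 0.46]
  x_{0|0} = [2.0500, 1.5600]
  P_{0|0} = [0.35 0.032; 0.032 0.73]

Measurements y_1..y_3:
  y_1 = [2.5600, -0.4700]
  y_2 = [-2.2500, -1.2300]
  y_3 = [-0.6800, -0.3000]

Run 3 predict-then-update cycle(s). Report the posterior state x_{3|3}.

x_post = [5.1365, 2.3026]

step 1: x^-=[2.7208, 1.5600]  P^-=[0.7725 0.3619; 0.3619 1.0100]  H_jac=[-0.9128 0.0000; 0.0000 -0.9999]  S=[1.1036 0.3253; 0.3253 1.4699]  K=[-0.6059 -0.1121; -0.1035 -0.6642]  nu=[2.1515, -0.4808]  x^+=[1.4712, 1.6566]  P^+=[0.3047 0.0485; 0.0485 0.3050]
step 2: x^-=[2.1835, 1.6566]  P^-=[0.6629 0.1957; 0.1957 0.5850]  H_jac=[-0.5751 0.0000; 0.0000 -0.9963]  S=[0.6792 0.1071; 0.1071 1.0407]  K=[-0.5405 -0.1317; -0.0786 -0.5520]  nu=[-3.0681, -1.1443]  x^+=[3.9924, 2.5295]  P^+=[0.4312 0.0581; 0.0581 0.2544]
step 3: x^-=[5.0800, 2.5295]  P^-=[0.7882 0.1835; 0.1835 0.5344]  H_jac=[0.3594 0.0000; 0.0000 -0.5746]  S=[0.5618 -0.0429; -0.0429 0.6365]  K=[0.4941 -0.1324; 0.0810 -0.4771]  nu=[0.2532, 0.5184]  x^+=[5.1365, 2.3026]  P^+=[0.6342 0.1103; 0.1103 0.3826]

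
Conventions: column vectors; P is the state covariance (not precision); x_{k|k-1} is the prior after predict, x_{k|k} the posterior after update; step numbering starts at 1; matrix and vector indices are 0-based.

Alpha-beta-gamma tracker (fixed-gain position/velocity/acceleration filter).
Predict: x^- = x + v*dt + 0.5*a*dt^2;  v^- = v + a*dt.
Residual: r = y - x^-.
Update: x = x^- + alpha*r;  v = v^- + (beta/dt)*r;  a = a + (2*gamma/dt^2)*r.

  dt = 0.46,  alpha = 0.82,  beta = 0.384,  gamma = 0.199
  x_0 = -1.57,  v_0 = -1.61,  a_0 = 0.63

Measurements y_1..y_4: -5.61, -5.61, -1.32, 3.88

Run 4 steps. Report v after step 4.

step 1: x_pred=-2.2439  r=-3.3661  x^+=-5.0041  v^+=-4.1301  a^+=-5.7012
step 2: x_pred=-7.5072  r=1.8972  x^+=-5.9515  v^+=-5.1690  a^+=-2.1329
step 3: x_pred=-8.5549  r=7.2349  x^+=-2.6223  v^+=-0.1105  a^+=11.4753
step 4: x_pred=-1.4590  r=5.3390  x^+=2.9190  v^+=9.6250  a^+=21.5175

v_post = 9.6250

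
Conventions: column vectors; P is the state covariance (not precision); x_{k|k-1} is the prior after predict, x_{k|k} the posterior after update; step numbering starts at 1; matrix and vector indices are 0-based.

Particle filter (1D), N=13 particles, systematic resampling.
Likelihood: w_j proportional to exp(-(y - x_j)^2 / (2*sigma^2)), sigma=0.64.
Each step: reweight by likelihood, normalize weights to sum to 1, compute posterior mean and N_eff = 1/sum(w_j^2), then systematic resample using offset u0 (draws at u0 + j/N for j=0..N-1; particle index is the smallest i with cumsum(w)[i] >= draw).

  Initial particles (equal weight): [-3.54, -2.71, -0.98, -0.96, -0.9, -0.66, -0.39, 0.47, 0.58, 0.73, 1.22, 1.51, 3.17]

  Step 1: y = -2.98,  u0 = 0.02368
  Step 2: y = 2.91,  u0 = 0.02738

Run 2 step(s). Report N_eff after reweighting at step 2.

step 1: w=[0.4215, 0.5654, 0.0047, 0.0042, 0.0031, 0.0009, 0.0002, 0.0000, 0.0000, 0.0000, 0.0000, 0.0000, 0.0000]  mean=-3.0364  Neff=2.0105  idx=[0, 0, 0, 0, 0, 0, 1, 1, 1, 1, 1, 1, 1]
step 2: w=[0.0000, 0.0000, 0.0000, 0.0000, 0.0000, 0.0000, 0.1429, 0.1429, 0.1429, 0.1429, 0.1429, 0.1429, 0.1429]  mean=-2.7100  Neff=7.0001  idx=[6, 6, 7, 7, 8, 8, 9, 9, 10, 11, 11, 12, 12]

N_eff = 7.0001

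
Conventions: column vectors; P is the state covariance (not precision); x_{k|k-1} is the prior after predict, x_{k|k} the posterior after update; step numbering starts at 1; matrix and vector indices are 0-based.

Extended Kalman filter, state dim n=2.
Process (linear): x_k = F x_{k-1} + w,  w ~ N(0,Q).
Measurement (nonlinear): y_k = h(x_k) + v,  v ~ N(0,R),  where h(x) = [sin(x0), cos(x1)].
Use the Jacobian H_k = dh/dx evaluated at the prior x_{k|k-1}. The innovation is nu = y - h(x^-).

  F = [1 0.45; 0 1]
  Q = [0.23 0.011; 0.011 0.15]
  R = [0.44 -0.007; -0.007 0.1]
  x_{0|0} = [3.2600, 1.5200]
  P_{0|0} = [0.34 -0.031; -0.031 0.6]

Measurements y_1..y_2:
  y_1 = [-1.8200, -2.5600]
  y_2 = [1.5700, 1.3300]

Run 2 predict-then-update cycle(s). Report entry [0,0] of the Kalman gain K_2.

step 1: x^-=[3.9440, 1.5200]  P^-=[0.6636 0.2500; 0.2500 0.7500]  H_jac=[-0.6950 0.0000; 0.0000 -0.9987]  S=[0.7605 0.1665; 0.1665 0.8481]  K=[-0.5663 -0.1832; -0.0366 -0.8760]  nu=[-1.1010, -2.6108]  x^+=[5.0458, 3.8475]  P^+=[0.3567 0.0144; 0.0144 0.0875]
step 2: x^-=[6.7772, 3.8475]  P^-=[0.6173 0.0647; 0.0647 0.2375]  H_jac=[0.8805 0.0000; 0.0000 0.6487]  S=[0.9186 0.0300; 0.0300 0.1999]  K=[0.5877 0.1219; 0.0371 0.7649]  nu=[1.0959, 2.0911]  x^+=[7.6762, 5.4876]  P^+=[0.2928 0.0125; 0.0125 0.1175]

K[0,0] = 0.5877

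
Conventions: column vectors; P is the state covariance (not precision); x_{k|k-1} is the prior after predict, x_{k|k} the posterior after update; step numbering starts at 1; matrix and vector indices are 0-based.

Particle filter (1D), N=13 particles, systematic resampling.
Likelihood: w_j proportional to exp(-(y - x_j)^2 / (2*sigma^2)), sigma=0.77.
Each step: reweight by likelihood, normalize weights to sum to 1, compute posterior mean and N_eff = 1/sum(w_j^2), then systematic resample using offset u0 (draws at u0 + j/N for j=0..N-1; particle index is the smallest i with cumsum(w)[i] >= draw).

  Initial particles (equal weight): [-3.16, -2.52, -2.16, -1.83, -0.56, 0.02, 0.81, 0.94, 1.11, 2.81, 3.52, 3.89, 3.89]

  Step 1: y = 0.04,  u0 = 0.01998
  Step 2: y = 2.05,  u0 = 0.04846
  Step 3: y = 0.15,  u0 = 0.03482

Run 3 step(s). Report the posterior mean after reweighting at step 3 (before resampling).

post_mean = 0.8029

step 1: w=[0.0001, 0.0012, 0.0051, 0.0159, 0.2233, 0.3024, 0.1835, 0.1528, 0.1152, 0.0005, 0.0000, 0.0000, 0.0000]  mean=0.2593  Neff=4.7186  idx=[3, 4, 4, 5, 5, 5, 5, 6, 6, 6, 7, 7, 8]
step 2: w=[0.0000, 0.0015, 0.0015, 0.0145, 0.0145, 0.0145, 0.0145, 0.1282, 0.1282, 0.1282, 0.1659, 0.1659, 0.2226]  mean=0.8699  Neff=6.4632  idx=[6, 7, 8, 8, 9, 9, 10, 10, 11, 11, 12, 12, 12]
step 3: w=[0.1204, 0.0846, 0.0846, 0.0846, 0.0846, 0.0846, 0.0721, 0.0721, 0.0721, 0.0721, 0.0561, 0.0561, 0.0561]  mean=0.8029  Neff=12.4238  idx=[0, 0, 1, 2, 3, 4, 5, 6, 7, 8, 9, 10, 12]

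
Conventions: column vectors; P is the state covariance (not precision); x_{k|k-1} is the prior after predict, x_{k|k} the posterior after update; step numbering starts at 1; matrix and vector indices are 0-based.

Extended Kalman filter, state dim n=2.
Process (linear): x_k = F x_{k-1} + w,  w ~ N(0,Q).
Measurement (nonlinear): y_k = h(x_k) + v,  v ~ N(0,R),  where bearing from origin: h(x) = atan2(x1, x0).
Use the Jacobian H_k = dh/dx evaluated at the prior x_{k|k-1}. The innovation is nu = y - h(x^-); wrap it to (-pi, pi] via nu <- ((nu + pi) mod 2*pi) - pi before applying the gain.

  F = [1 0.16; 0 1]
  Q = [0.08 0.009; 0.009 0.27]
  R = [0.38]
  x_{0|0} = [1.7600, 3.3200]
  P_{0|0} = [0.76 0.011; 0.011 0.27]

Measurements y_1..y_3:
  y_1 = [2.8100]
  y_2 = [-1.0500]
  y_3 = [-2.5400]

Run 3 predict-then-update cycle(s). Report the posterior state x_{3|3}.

x_post = [2.8089, 4.1101]

step 1: x^-=[2.2912, 3.3200]  P^-=[0.8504 0.0632; 0.0632 0.5400]  H_jac=[-0.2040 0.1408]  S=[0.4225]  K=[-0.3896; 0.1495]  nu=[1.8433]  x^+=[1.5730, 3.5955]  P^+=[0.7863 0.0878; 0.0878 0.5306]
step 2: x^-=[2.1483, 3.5955]  P^-=[0.9080 0.1817; 0.1817 0.8006]  H_jac=[-0.2050 0.1225]  S=[0.4210]  K=[-0.3892; 0.1444]  nu=[-2.0822]  x^+=[2.9586, 3.2948]  P^+=[0.8442 0.2054; 0.2054 0.7918]
step 3: x^-=[3.4857, 3.2948]  P^-=[1.0102 0.3410; 0.3410 1.0618]  H_jac=[-0.1432 0.1515]  S=[0.4103]  K=[-0.2267; 0.2731]  nu=[2.9859]  x^+=[2.8089, 4.1101]  P^+=[0.9891 0.3664; 0.3664 1.0312]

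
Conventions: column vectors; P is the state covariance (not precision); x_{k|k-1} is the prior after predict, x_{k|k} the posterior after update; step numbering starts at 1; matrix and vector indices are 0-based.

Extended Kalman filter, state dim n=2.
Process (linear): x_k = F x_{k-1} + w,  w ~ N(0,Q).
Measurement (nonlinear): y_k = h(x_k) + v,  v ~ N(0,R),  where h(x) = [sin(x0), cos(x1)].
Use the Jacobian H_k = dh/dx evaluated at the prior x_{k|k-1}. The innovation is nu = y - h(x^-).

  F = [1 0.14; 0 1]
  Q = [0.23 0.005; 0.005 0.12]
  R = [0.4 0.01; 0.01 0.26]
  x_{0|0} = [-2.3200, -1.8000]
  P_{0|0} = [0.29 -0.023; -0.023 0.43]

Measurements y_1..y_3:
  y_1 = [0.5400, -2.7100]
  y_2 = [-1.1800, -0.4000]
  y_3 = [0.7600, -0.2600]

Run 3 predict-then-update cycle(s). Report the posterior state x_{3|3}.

x_post = [-3.6506, -4.0204]

step 1: x^-=[-2.5720, -1.8000]  P^-=[0.5220 0.0422; 0.0422 0.5500]  H_jac=[-0.8421 0.0000; 0.0000 0.9738]  S=[0.7702 -0.0246; -0.0246 0.7816]  K=[-0.5696 0.0346; -0.0243 0.6845]  nu=[1.0793, -2.4828]  x^+=[-3.2728, -3.5257]  P^+=[0.2702 0.0034; 0.0034 0.1825]
step 2: x^-=[-3.7664, -3.5257]  P^-=[0.5047 0.0340; 0.0340 0.3025]  H_jac=[-0.8111 0.0000; 0.0000 -0.3747]  S=[0.7320 0.0203; 0.0203 0.3025]  K=[-0.5591 -0.0045; -0.0273 -0.3729]  nu=[-1.7650, 0.5271]  x^+=[-2.7820, -3.6742]  P^+=[0.2758 0.0180; 0.0180 0.2595]
step 3: x^-=[-3.2964, -3.6742]  P^-=[0.5159 0.0594; 0.0594 0.3795]  H_jac=[-0.9880 0.0000; 0.0000 -0.5077]  S=[0.9037 0.0398; 0.0398 0.3578]  K=[-0.5631 -0.0216; -0.0414 -0.5339]  nu=[0.6058, 0.6015]  x^+=[-3.6506, -4.0204]  P^+=[0.2282 0.0222; 0.0222 0.2742]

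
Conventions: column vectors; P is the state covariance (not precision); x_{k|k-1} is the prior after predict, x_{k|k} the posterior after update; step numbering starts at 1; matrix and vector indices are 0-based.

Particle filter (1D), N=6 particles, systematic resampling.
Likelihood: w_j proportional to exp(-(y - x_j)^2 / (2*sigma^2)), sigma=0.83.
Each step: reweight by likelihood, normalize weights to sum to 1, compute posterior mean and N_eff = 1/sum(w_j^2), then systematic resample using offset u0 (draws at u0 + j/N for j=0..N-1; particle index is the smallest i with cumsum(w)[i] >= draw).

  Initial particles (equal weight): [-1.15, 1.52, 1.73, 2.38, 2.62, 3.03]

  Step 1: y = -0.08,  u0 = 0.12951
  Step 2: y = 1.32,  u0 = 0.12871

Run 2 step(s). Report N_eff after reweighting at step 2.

step 1: w=[0.6200, 0.2220, 0.1320, 0.0176, 0.0072, 0.0013]  mean=-0.0826  Neff=2.2152  idx=[0, 0, 0, 1, 1, 2]
step 2: w=[0.0042, 0.0042, 0.0042, 0.3392, 0.3392, 0.3091]  mean=1.5515  Neff=3.0703  idx=[3, 3, 4, 4, 5, 5]

N_eff = 3.0703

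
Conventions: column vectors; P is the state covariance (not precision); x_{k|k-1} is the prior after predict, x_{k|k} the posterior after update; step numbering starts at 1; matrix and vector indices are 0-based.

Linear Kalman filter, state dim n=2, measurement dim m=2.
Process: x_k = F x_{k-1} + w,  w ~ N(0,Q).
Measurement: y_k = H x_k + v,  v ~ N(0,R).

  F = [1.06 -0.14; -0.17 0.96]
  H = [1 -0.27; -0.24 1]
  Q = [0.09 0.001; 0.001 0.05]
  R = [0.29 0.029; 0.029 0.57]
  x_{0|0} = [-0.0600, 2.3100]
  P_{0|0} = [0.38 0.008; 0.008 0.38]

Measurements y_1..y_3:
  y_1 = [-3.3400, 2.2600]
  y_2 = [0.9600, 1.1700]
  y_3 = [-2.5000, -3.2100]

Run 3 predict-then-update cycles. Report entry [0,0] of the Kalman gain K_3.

step 1: x^-=[-0.3870, 2.2278]  P^-=[0.5220 -0.1102; -0.1102 0.4086]  S=[0.9013 -0.3240; -0.3240 1.0616]  K=[0.5981 -0.0393; -0.1094 0.3764]  nu=[-2.3515, -0.0607]  x^+=[-1.7909, 2.4622]  P^+=[0.1828 0.0388; 0.0388 0.2207]
step 2: x^-=[-2.2431, 2.6681]  P^-=[0.2882 -0.0212; -0.0212 0.2460]  S=[0.6076 -0.1292; -0.1292 0.8428]  K=[0.4765 -0.0342; -0.0836 0.2851]  nu=[3.9235, -2.0365]  x^+=[-0.3040, 1.7594]  P^+=[0.1451 0.0291; 0.0291 0.1671]
step 3: x^-=[-0.5686, 1.7407]  P^-=[0.2476 -0.0173; -0.0173 0.1987]  S=[0.5614 -0.1024; -0.1024 0.7912]  K=[0.4421 -0.0397; -0.0814 0.2458]  nu=[-1.4614, -5.0872]  x^+=[-1.0129, 0.6093]  P^+=[0.1330 0.0221; 0.0221 0.1431]

K[0,0] = 0.4421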